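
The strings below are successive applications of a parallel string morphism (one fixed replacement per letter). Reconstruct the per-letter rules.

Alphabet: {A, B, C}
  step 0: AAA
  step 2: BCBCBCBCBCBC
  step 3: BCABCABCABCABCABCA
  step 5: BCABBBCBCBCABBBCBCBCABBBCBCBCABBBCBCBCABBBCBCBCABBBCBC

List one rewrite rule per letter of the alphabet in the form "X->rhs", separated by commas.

  step 2 ⇒ step 3: BCBCBCBCBCBC ⇒ BC·A·BC·A·BC·A·BC·A·BC·A·BC·A
    B ↦ BC
    C ↦ A
    A ↦ BB  (constrained at step 0)

A->BB, B->BC, C->A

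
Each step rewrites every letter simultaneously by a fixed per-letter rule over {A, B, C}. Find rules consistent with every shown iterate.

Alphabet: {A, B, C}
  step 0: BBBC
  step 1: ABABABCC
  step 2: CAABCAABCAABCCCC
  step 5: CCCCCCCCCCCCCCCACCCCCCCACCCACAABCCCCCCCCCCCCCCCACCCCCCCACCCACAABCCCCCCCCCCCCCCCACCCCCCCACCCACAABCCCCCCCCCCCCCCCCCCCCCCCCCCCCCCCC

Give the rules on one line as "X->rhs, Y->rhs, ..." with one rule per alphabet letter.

  step 1 ⇒ step 2: ABABABCC ⇒ CA·AB·CA·AB·CA·AB·CC·CC
    A ↦ CA
    B ↦ AB
    C ↦ CC

A->CA, B->AB, C->CC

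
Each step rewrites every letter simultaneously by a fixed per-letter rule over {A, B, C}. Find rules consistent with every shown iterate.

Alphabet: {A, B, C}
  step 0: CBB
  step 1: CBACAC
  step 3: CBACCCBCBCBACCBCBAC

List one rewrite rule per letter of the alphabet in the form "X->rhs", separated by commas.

A->C, B->AC, C->CB

  step 0 ⇒ step 1: CBB ⇒ CB·AC·AC
    B ↦ AC
    C ↦ CB
    A ↦ C  (constrained at step 1)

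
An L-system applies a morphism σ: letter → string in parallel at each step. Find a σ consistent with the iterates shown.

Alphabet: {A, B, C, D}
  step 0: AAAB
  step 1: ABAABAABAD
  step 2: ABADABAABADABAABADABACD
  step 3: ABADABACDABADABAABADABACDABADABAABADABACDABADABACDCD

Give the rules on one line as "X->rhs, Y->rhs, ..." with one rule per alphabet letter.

A->ABA, B->D, C->CD, D->CD

  step 2 ⇒ step 3: ABADABAABADABAABADABACD ⇒ ABA·D·ABA·CD·ABA·D·ABA·ABA·D·ABA·CD·ABA·D·ABA·ABA·D·ABA·CD·ABA·D·ABA·CD·CD
    A ↦ ABA
    B ↦ D
    C ↦ CD
    D ↦ CD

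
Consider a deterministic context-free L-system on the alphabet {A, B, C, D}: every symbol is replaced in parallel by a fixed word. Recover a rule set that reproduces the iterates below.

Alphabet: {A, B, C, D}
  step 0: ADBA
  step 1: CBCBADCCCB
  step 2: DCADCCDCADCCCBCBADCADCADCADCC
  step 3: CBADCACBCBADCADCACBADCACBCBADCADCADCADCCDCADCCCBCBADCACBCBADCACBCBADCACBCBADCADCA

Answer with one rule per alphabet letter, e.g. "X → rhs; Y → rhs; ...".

  step 2 ⇒ step 3: DCADCCDCADCCCBCBADCADCADCADCC ⇒ CBA·DCA·CB·CBA·DCA·DCA·CBA·DCA·CB·CBA·DCA·DCA·DCA·DCC·DCA·DCC·CB·CBA·DCA·CB·CBA·DCA·CB·CBA·DCA·CB·CBA·DCA·DCA
    A ↦ CB
    B ↦ DCC
    C ↦ DCA
    D ↦ CBA

A->CB, B->DCC, C->DCA, D->CBA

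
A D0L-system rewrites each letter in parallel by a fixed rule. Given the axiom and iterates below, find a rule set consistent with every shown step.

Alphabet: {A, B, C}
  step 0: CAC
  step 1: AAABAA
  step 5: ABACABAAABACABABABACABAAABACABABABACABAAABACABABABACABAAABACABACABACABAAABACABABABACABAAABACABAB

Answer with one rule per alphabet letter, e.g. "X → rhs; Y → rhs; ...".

  step 0 ⇒ step 1: CAC ⇒ AA·AB·AA
    A ↦ AB
    C ↦ AA
    B ↦ AC  (constrained at step 1)

A->AB, B->AC, C->AA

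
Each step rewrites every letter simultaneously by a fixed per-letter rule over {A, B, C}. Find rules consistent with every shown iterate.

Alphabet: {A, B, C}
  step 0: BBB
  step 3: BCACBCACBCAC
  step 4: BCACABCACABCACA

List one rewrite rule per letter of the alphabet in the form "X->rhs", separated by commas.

  step 3 ⇒ step 4: BCACBCACBCAC ⇒ BC·A·C·A·BC·A·C·A·BC·A·C·A
    A ↦ C
    B ↦ BC
    C ↦ A

A->C, B->BC, C->A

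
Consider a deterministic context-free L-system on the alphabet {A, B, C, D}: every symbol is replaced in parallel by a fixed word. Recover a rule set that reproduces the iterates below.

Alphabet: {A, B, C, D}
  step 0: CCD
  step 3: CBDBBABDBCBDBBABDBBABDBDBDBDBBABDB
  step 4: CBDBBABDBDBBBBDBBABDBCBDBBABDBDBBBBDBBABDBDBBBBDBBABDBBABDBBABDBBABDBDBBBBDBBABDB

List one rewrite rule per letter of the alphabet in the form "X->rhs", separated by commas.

  step 3 ⇒ step 4: CBDBBABDBCBDBBABDBBABDBDBDBDBBABDB ⇒ CB·DB·BAB·DB·DB·BBB·DB·BAB·DB·CB·DB·BAB·DB·DB·BBB·DB·BAB·DB·DB·BBB·DB·BAB·DB·BAB·DB·BAB·DB·BAB·DB·DB·BBB·DB·BAB·DB
    A ↦ BBB
    B ↦ DB
    C ↦ CB
    D ↦ BAB

A->BBB, B->DB, C->CB, D->BAB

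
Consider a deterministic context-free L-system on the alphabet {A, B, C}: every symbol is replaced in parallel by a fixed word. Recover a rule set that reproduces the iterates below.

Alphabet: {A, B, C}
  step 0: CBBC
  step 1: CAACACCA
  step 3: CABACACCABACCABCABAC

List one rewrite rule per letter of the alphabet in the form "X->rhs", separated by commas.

  step 0 ⇒ step 1: CBBC ⇒ CA·AC·AC·CA
    B ↦ AC
    C ↦ CA
    A ↦ B  (constrained at step 1)

A->B, B->AC, C->CA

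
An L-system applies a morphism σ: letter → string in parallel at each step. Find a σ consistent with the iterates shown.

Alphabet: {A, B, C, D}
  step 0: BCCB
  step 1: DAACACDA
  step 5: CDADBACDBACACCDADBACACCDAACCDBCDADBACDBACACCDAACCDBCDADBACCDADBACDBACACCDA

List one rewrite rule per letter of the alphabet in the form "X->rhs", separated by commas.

  step 0 ⇒ step 1: BCCB ⇒ DA·AC·AC·DA
    B ↦ DA
    C ↦ AC
    A ↦ DB  (constrained at step 1)
    D ↦ C  (constrained at step 1)

A->DB, B->DA, C->AC, D->C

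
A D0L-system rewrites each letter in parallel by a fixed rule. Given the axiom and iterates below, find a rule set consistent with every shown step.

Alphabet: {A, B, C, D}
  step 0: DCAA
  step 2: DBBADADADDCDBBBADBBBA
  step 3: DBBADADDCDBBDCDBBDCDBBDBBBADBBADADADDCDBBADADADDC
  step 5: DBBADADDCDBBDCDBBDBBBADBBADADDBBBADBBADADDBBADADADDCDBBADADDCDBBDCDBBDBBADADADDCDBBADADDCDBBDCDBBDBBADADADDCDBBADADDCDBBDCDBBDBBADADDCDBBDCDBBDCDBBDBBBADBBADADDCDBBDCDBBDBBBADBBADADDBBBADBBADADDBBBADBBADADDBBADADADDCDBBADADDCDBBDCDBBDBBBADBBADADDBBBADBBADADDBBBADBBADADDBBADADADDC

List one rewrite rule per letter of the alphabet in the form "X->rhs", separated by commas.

A->DC, B->AD, C->BA, D->DBB

  step 2 ⇒ step 3: DBBADADADDCDBBBADBBBA ⇒ DBB·AD·AD·DC·DBB·DC·DBB·DC·DBB·DBB·BA·DBB·AD·AD·AD·DC·DBB·AD·AD·AD·DC
    A ↦ DC
    B ↦ AD
    C ↦ BA
    D ↦ DBB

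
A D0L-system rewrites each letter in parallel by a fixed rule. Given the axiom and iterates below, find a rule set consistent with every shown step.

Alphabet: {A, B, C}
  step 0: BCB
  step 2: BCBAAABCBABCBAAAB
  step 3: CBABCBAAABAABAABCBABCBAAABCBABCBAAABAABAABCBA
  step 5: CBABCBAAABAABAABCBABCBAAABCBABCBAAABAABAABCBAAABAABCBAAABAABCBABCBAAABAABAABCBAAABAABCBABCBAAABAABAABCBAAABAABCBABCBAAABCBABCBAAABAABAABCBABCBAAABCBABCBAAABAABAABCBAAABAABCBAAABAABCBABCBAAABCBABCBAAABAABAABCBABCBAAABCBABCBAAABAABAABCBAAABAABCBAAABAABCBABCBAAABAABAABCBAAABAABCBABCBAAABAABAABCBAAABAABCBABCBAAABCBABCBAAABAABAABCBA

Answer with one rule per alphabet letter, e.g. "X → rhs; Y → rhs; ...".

A->AAB, B->CBA, C->B

  step 2 ⇒ step 3: BCBAAABCBABCBAAAB ⇒ CBA·B·CBA·AAB·AAB·AAB·CBA·B·CBA·AAB·CBA·B·CBA·AAB·AAB·AAB·CBA
    A ↦ AAB
    B ↦ CBA
    C ↦ B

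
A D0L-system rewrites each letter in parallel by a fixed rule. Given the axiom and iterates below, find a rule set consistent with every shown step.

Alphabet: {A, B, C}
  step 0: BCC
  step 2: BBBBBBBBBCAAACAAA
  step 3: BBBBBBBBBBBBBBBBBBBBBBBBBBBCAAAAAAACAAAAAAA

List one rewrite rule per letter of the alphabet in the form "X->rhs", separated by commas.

A->AA, B->BBB, C->CA

  step 2 ⇒ step 3: BBBBBBBBBCAAACAAA ⇒ BBB·BBB·BBB·BBB·BBB·BBB·BBB·BBB·BBB·CA·AA·AA·AA·CA·AA·AA·AA
    A ↦ AA
    B ↦ BBB
    C ↦ CA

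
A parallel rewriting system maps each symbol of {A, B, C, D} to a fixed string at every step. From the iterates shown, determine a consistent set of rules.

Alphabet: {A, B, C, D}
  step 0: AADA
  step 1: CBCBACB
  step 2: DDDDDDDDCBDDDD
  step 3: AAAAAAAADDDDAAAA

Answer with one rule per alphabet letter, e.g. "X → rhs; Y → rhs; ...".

A->CB, B->DD, C->DD, D->A

  step 2 ⇒ step 3: DDDDDDDDCBDDDD ⇒ A·A·A·A·A·A·A·A·DD·DD·A·A·A·A
    B ↦ DD
    C ↦ DD
    D ↦ A
  step 0 ⇒ step 1: AADA ⇒ CB·CB·A·CB
    A ↦ CB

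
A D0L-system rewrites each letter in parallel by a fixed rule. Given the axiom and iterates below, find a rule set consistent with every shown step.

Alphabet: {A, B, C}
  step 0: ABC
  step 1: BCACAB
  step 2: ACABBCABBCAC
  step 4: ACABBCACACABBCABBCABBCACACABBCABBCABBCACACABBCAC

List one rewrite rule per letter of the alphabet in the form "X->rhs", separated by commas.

A->BC, B->AC, C->AB

  step 1 ⇒ step 2: BCACAB ⇒ AC·AB·BC·AB·BC·AC
    A ↦ BC
    B ↦ AC
    C ↦ AB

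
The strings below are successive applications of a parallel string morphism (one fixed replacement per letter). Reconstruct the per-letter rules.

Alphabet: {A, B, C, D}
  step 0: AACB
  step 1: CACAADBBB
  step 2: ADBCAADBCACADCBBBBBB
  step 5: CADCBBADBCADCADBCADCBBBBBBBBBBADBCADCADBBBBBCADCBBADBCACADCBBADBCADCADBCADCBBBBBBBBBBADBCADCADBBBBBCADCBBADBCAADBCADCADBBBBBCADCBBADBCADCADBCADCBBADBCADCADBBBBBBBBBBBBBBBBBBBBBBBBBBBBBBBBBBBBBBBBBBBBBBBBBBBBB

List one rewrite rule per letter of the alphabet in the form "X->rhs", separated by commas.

  step 1 ⇒ step 2: CACAADBBB ⇒ ADB·CA·ADB·CA·CA·DC·BB·BB·BB
    A ↦ CA
    B ↦ BB
    C ↦ ADB
    D ↦ DC

A->CA, B->BB, C->ADB, D->DC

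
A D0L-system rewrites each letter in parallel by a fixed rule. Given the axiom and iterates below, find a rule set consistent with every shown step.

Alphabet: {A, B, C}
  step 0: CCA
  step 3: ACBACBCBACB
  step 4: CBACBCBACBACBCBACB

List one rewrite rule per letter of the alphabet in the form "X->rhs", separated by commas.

A->CB, B->CB, C->A

  step 3 ⇒ step 4: ACBACBCBACB ⇒ CB·A·CB·CB·A·CB·A·CB·CB·A·CB
    A ↦ CB
    B ↦ CB
    C ↦ A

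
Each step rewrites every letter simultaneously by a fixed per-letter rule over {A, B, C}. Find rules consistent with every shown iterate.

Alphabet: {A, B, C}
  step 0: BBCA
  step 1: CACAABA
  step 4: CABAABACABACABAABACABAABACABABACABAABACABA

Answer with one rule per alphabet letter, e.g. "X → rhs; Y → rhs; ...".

  step 0 ⇒ step 1: BBCA ⇒ CA·CA·A·BA
    A ↦ BA
    B ↦ CA
    C ↦ A

A->BA, B->CA, C->A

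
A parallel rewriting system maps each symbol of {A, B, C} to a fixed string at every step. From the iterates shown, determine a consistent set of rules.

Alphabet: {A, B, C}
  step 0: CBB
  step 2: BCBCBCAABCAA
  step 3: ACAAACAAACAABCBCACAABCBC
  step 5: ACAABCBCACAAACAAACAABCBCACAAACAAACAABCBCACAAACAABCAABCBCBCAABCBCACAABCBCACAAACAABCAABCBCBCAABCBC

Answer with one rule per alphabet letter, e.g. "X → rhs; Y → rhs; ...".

A->BC, B->AC, C->AA

  step 2 ⇒ step 3: BCBCBCAABCAA ⇒ AC·AA·AC·AA·AC·AA·BC·BC·AC·AA·BC·BC
    A ↦ BC
    B ↦ AC
    C ↦ AA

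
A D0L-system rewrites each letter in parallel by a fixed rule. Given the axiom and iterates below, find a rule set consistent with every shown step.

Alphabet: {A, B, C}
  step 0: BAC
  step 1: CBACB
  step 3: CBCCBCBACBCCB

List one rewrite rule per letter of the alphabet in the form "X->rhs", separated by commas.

A->BA, B->C, C->CB

  step 0 ⇒ step 1: BAC ⇒ C·BA·CB
    A ↦ BA
    B ↦ C
    C ↦ CB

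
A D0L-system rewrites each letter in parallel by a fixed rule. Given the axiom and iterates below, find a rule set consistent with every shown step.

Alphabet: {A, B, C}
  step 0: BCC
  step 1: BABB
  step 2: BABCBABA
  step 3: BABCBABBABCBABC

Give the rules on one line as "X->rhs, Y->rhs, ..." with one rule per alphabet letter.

A->BC, B->BA, C->B

  step 2 ⇒ step 3: BABCBABA ⇒ BA·BC·BA·B·BA·BC·BA·BC
    A ↦ BC
    B ↦ BA
    C ↦ B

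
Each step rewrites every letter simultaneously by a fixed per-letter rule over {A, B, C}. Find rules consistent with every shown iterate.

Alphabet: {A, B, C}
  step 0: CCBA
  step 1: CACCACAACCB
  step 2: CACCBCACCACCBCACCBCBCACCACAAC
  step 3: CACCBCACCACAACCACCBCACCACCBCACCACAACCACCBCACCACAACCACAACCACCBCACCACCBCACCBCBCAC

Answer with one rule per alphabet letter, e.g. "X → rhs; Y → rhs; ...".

A->CB, B->AAC, C->CAC

  step 2 ⇒ step 3: CACCBCACCACCBCACCBCBCACCACAAC ⇒ CAC·CB·CAC·CAC·AAC·CAC·CB·CAC·CAC·CB·CAC·CAC·AAC·CAC·CB·CAC·CAC·AAC·CAC·AAC·CAC·CB·CAC·CAC·CB·CAC·CB·CB·CAC
    A ↦ CB
    B ↦ AAC
    C ↦ CAC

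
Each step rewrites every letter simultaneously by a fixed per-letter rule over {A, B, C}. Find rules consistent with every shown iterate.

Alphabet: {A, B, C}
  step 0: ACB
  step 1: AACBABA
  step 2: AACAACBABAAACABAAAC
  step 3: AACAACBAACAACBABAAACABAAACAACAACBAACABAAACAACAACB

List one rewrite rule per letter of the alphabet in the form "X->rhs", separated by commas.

A->AAC, B->ABA, C->B

  step 2 ⇒ step 3: AACAACBABAAACABAAAC ⇒ AAC·AAC·B·AAC·AAC·B·ABA·AAC·ABA·AAC·AAC·AAC·B·AAC·ABA·AAC·AAC·AAC·B
    A ↦ AAC
    B ↦ ABA
    C ↦ B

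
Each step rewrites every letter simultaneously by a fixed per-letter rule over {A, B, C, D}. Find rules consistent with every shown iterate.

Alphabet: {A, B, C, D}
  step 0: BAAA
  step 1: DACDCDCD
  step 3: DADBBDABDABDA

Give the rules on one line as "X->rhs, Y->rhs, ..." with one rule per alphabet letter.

  step 0 ⇒ step 1: BAAA ⇒ DA·CD·CD·CD
    A ↦ CD
    B ↦ DA
    C ↦ D  (constrained at step 1)
    D ↦ B  (constrained at step 1)

A->CD, B->DA, C->D, D->B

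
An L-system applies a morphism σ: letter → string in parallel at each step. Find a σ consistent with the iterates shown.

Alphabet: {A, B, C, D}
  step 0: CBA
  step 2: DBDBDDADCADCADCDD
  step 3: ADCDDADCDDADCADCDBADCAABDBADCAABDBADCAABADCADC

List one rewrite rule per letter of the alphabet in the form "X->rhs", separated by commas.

  step 2 ⇒ step 3: DBDBDDADCADCADCDD ⇒ ADC·DD·ADC·DD·ADC·ADC·DB·ADC·AAB·DB·ADC·AAB·DB·ADC·AAB·ADC·ADC
    A ↦ DB
    B ↦ DD
    C ↦ AAB
    D ↦ ADC

A->DB, B->DD, C->AAB, D->ADC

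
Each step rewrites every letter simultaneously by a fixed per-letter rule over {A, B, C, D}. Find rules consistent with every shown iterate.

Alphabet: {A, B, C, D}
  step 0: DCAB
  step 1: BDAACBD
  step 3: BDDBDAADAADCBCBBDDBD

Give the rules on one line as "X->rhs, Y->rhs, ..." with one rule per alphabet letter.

A->CB, B->D, C->AA, D->BD

  step 0 ⇒ step 1: DCAB ⇒ BD·AA·CB·D
    A ↦ CB
    B ↦ D
    C ↦ AA
    D ↦ BD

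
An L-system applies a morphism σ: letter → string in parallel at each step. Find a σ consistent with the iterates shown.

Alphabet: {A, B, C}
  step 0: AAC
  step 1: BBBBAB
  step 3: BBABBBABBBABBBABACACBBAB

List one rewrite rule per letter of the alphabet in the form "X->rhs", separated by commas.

A->BB, B->AC, C->AB

  step 0 ⇒ step 1: AAC ⇒ BB·BB·AB
    A ↦ BB
    C ↦ AB
    B ↦ AC  (constrained at step 1)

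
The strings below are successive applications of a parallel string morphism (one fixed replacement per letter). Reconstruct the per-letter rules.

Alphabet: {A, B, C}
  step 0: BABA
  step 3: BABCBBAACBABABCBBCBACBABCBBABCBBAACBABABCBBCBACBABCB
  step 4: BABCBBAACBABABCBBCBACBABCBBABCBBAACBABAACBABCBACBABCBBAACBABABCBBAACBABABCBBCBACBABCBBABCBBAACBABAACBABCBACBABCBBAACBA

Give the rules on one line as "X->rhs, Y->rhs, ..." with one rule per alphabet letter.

  step 3 ⇒ step 4: BABCBBAACBABABCBBCBACBABCBBABCBBAACBABABCBBCBACBABCB ⇒ BA·BCB·BA·AC·BA·BA·BCB·BCB·AC·BA·BCB·BA·BCB·BA·AC·BA·BA·AC·BA·BCB·AC·BA·BCB·BA·AC·BA·BA·BCB·BA·AC·BA·BA·BCB·BCB·AC·BA·BCB·BA·BCB·BA·AC·BA·BA·AC·BA·BCB·AC·BA·BCB·BA·AC·BA
    A ↦ BCB
    B ↦ BA
    C ↦ AC

A->BCB, B->BA, C->AC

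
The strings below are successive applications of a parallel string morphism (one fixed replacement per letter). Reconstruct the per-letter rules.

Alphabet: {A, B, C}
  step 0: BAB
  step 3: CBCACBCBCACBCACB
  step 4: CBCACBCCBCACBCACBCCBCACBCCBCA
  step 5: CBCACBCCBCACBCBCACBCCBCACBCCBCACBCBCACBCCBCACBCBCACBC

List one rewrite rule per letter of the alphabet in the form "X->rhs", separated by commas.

  step 4 ⇒ step 5: CBCACBCCBCACBCACBCCBCACBCCBCA ⇒ CB·CA·CB·C·CB·CA·CB·CB·CA·CB·C·CB·CA·CB·C·CB·CA·CB·CB·CA·CB·C·CB·CA·CB·CB·CA·CB·C
    A ↦ C
    B ↦ CA
    C ↦ CB

A->C, B->CA, C->CB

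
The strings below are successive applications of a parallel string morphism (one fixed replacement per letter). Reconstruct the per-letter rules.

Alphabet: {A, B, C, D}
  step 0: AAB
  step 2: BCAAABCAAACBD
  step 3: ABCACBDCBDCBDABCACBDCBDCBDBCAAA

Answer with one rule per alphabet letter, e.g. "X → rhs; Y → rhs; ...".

  step 2 ⇒ step 3: BCAAABCAAACBD ⇒ A·BCA·CBD·CBD·CBD·A·BCA·CBD·CBD·CBD·BCA·A·A
    A ↦ CBD
    B ↦ A
    C ↦ BCA
    D ↦ A

A->CBD, B->A, C->BCA, D->A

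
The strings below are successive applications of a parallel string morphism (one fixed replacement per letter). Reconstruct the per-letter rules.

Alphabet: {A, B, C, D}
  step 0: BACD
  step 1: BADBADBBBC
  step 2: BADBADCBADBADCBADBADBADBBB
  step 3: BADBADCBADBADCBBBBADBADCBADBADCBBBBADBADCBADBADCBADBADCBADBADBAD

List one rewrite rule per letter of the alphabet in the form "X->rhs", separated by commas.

  step 2 ⇒ step 3: BADBADCBADBADCBADBADBADBBB ⇒ BAD·BAD·C·BAD·BAD·C·BBB·BAD·BAD·C·BAD·BAD·C·BBB·BAD·BAD·C·BAD·BAD·C·BAD·BAD·C·BAD·BAD·BAD
    A ↦ BAD
    B ↦ BAD
    C ↦ BBB
    D ↦ C

A->BAD, B->BAD, C->BBB, D->C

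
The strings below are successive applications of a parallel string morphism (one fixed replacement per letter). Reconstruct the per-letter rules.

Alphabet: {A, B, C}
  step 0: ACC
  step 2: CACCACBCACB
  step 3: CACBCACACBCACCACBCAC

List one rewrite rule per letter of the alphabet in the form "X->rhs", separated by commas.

A->CB, B->C, C->CA

  step 2 ⇒ step 3: CACCACBCACB ⇒ CA·CB·CA·CA·CB·CA·C·CA·CB·CA·C
    A ↦ CB
    B ↦ C
    C ↦ CA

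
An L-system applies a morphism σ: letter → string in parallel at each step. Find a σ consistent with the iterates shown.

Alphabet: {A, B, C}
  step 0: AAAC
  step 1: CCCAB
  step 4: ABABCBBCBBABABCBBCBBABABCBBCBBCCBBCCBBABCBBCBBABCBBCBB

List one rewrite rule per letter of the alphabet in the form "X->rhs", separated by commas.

A->C, B->CBB, C->AB

  step 0 ⇒ step 1: AAAC ⇒ C·C·C·AB
    A ↦ C
    C ↦ AB
    B ↦ CBB  (constrained at step 1)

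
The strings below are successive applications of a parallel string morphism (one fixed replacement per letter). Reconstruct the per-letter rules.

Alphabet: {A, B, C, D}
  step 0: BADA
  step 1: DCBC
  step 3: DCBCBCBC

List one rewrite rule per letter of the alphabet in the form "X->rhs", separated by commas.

  step 0 ⇒ step 1: BADA ⇒ D·C·B·C
    A ↦ C
    B ↦ D
    D ↦ B
    C ↦ ADA  (constrained at step 1)

A->C, B->D, C->ADA, D->B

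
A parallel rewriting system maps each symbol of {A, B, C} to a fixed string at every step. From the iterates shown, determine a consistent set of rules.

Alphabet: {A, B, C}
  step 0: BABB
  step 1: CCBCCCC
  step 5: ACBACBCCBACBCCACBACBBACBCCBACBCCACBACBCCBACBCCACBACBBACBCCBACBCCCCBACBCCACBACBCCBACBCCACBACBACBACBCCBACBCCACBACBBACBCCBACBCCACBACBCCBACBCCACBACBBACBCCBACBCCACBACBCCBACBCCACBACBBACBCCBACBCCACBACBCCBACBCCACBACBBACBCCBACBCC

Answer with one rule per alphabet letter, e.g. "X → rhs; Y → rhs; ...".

A->B, B->CC, C->ACB

  step 0 ⇒ step 1: BABB ⇒ CC·B·CC·CC
    A ↦ B
    B ↦ CC
    C ↦ ACB  (constrained at step 1)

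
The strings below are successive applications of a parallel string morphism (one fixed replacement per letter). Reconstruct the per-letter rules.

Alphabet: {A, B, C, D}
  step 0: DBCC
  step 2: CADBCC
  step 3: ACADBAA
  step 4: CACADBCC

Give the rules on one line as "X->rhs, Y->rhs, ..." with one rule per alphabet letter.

A->C, B->DB, C->A, D->A

  step 3 ⇒ step 4: ACADBAA ⇒ C·A·C·A·DB·C·C
    A ↦ C
    B ↦ DB
    C ↦ A
    D ↦ A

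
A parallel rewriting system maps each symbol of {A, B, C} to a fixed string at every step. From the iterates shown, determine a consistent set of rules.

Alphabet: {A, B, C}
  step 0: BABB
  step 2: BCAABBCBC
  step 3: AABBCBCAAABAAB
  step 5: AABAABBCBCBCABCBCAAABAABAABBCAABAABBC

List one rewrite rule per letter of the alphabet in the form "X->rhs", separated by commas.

  step 2 ⇒ step 3: BCAABBCBC ⇒ A·AB·BC·BC·A·A·AB·A·AB
    A ↦ BC
    B ↦ A
    C ↦ AB

A->BC, B->A, C->AB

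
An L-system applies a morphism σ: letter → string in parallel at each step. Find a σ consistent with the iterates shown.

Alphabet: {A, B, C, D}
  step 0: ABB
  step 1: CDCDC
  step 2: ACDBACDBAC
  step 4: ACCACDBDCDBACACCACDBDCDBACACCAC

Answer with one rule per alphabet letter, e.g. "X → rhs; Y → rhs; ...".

  step 1 ⇒ step 2: CDCDC ⇒ AC·DB·AC·DB·AC
    C ↦ AC
    D ↦ DB
  step 0 ⇒ step 1: ABB ⇒ C·DC·DC
    A ↦ C
  step 0 ⇒ step 1: ABB ⇒ C·DC·DC
    B ↦ DC

A->C, B->DC, C->AC, D->DB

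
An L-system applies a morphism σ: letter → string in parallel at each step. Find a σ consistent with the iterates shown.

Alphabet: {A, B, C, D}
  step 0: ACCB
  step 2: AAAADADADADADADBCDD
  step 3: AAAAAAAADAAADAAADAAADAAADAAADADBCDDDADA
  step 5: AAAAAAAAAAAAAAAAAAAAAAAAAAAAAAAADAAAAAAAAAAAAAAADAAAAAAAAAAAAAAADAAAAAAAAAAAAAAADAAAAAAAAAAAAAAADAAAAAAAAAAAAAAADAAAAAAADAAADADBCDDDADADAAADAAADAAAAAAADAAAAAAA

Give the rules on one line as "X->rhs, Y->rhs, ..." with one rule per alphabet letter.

A->AA, B->DBC, C->DD, D->DA

  step 2 ⇒ step 3: AAAADADADADADADBCDD ⇒ AA·AA·AA·AA·DA·AA·DA·AA·DA·AA·DA·AA·DA·AA·DA·DBC·DD·DA·DA
    A ↦ AA
    B ↦ DBC
    C ↦ DD
    D ↦ DA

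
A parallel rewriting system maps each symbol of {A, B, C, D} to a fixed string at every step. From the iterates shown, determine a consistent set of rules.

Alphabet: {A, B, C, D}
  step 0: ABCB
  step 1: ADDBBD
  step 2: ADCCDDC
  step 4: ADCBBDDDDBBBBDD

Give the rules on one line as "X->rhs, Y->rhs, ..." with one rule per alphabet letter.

A->AD, B->D, C->BB, D->C

  step 1 ⇒ step 2: ADDBBD ⇒ AD·C·C·D·D·C
    A ↦ AD
    B ↦ D
    D ↦ C
  step 0 ⇒ step 1: ABCB ⇒ AD·D·BB·D
    C ↦ BB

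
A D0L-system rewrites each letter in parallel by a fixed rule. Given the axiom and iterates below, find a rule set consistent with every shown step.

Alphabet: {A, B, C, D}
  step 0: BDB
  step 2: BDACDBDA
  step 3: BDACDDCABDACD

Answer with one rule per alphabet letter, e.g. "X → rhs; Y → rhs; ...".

  step 2 ⇒ step 3: BDACDBDA ⇒ BD·A·CD·DC·A·BD·A·CD
    A ↦ CD
    B ↦ BD
    C ↦ DC
    D ↦ A

A->CD, B->BD, C->DC, D->A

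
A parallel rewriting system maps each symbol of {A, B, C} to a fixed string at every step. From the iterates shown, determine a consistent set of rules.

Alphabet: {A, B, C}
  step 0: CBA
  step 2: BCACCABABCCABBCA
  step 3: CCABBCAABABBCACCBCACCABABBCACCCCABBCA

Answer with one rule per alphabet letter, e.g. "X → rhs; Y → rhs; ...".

A->BCA, B->CC, C->AB

  step 2 ⇒ step 3: BCACCABABCCABBCA ⇒ CC·AB·BCA·AB·AB·BCA·CC·BCA·CC·AB·AB·BCA·CC·CC·AB·BCA
    A ↦ BCA
    B ↦ CC
    C ↦ AB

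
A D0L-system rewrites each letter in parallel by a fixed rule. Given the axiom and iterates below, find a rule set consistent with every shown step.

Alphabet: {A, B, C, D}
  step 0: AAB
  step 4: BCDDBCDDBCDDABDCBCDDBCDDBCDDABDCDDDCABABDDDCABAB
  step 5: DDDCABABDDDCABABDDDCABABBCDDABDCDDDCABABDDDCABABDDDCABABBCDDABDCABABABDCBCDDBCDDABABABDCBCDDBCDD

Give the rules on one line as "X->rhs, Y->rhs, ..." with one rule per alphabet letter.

  step 4 ⇒ step 5: BCDDBCDDBCDDABDCBCDDBCDDBCDDABDCDDDCABABDDDCABAB ⇒ DD·DC·AB·AB·DD·DC·AB·AB·DD·DC·AB·AB·BC·DD·AB·DC·DD·DC·AB·AB·DD·DC·AB·AB·DD·DC·AB·AB·BC·DD·AB·DC·AB·AB·AB·DC·BC·DD·BC·DD·AB·AB·AB·DC·BC·DD·BC·DD
    A ↦ BC
    B ↦ DD
    C ↦ DC
    D ↦ AB

A->BC, B->DD, C->DC, D->AB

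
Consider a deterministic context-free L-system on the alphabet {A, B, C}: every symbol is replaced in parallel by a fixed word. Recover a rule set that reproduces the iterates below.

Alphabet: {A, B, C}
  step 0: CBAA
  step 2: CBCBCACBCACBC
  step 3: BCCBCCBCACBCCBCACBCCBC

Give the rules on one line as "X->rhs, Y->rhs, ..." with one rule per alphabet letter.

A->AC, B->C, C->BC

  step 2 ⇒ step 3: CBCBCACBCACBC ⇒ BC·C·BC·C·BC·AC·BC·C·BC·AC·BC·C·BC
    A ↦ AC
    B ↦ C
    C ↦ BC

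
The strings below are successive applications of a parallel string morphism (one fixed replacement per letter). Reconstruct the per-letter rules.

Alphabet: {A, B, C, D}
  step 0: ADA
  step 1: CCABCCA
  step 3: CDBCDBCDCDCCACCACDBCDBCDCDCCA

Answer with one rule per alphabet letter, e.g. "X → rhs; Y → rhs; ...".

  step 0 ⇒ step 1: ADA ⇒ CCA·B·CCA
    A ↦ CCA
    D ↦ B
    B ↦ A  (constrained at step 1)
    C ↦ CD  (constrained at step 1)

A->CCA, B->A, C->CD, D->B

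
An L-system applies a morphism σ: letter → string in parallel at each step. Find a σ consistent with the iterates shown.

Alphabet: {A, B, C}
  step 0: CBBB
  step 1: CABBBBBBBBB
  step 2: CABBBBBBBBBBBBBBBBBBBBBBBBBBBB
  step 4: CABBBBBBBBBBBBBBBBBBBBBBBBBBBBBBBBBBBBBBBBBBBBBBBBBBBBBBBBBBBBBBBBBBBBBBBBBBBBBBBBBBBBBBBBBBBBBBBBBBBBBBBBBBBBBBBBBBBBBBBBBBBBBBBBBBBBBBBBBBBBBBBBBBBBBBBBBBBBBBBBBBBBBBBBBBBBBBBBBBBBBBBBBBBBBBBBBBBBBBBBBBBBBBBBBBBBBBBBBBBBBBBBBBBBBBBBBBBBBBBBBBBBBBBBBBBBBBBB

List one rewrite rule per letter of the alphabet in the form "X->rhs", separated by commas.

A->B, B->BBB, C->CA

  step 1 ⇒ step 2: CABBBBBBBBB ⇒ CA·B·BBB·BBB·BBB·BBB·BBB·BBB·BBB·BBB·BBB
    A ↦ B
    B ↦ BBB
    C ↦ CA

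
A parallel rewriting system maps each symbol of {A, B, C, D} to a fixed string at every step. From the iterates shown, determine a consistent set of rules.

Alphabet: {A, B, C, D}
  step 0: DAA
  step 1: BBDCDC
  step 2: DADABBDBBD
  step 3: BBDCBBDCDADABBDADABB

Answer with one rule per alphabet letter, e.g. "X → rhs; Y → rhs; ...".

A->DC, B->DA, C->D, D->BB

  step 2 ⇒ step 3: DADABBDBBD ⇒ BB·DC·BB·DC·DA·DA·BB·DA·DA·BB
    A ↦ DC
    B ↦ DA
    D ↦ BB
  step 1 ⇒ step 2: BBDCDC ⇒ DA·DA·BB·D·BB·D
    C ↦ D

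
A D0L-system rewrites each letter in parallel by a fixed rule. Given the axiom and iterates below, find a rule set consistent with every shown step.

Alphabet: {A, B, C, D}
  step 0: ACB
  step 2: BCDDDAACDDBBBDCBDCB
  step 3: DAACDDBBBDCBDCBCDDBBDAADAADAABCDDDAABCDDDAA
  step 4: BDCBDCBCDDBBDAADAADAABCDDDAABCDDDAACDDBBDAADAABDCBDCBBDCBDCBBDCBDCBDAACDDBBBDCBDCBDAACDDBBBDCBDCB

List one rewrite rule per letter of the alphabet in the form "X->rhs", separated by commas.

  step 3 ⇒ step 4: DAACDDBBBDCBDCBCDDBBDAADAADAABCDDDAABCDDDAA ⇒ B·DCB·DCB·CDD·B·B·DAA·DAA·DAA·B·CDD·DAA·B·CDD·DAA·CDD·B·B·DAA·DAA·B·DCB·DCB·B·DCB·DCB·B·DCB·DCB·DAA·CDD·B·B·B·DCB·DCB·DAA·CDD·B·B·B·DCB·DCB
    A ↦ DCB
    B ↦ DAA
    C ↦ CDD
    D ↦ B

A->DCB, B->DAA, C->CDD, D->B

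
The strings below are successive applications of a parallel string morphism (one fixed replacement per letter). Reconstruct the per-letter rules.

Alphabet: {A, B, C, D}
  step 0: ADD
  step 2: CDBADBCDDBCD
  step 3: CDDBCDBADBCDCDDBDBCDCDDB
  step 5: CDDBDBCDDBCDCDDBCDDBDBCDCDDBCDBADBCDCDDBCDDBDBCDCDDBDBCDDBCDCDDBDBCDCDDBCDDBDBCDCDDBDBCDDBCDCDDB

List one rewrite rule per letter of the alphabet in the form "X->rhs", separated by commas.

  step 2 ⇒ step 3: CDBADBCDDBCD ⇒ CD·DB·CD·BA·DB·CD·CD·DB·DB·CD·CD·DB
    A ↦ BA
    B ↦ CD
    C ↦ CD
    D ↦ DB

A->BA, B->CD, C->CD, D->DB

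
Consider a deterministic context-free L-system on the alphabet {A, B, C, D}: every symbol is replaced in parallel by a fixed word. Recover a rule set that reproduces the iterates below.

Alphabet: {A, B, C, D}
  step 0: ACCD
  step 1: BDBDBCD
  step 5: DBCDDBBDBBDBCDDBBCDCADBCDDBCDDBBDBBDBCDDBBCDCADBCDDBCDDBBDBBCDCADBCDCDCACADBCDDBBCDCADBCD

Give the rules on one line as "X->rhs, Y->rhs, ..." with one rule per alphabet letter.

A->B, B->CA, C->DB, D->CD

  step 0 ⇒ step 1: ACCD ⇒ B·DB·DB·CD
    A ↦ B
    C ↦ DB
    D ↦ CD
    B ↦ CA  (constrained at step 1)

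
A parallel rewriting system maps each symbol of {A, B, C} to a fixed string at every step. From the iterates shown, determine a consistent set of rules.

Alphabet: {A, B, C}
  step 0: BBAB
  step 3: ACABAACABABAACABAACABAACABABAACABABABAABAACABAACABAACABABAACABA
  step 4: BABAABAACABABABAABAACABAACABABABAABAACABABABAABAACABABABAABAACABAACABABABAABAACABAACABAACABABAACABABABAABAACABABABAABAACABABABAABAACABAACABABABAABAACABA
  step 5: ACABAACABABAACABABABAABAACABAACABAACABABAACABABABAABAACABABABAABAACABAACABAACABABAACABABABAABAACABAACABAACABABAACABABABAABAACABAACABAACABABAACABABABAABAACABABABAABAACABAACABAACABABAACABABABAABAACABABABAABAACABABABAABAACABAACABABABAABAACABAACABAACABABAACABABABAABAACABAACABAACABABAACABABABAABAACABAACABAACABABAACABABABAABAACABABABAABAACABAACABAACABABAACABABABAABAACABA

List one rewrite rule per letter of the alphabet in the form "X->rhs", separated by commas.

A->BA, B->ACA, C->BAA

  step 4 ⇒ step 5: BABAABAACABABABAABAACABAACABABABAABAACABABABAABAACABABABAABAACABAACABABABAABAACABAACABAACABABAACABABABAABAACABABABAABAACABABABAABAACABAACABABABAABAACABA ⇒ ACA·BA·ACA·BA·BA·ACA·BA·BA·BAA·BA·ACA·BA·ACA·BA·ACA·BA·BA·ACA·BA·BA·BAA·BA·ACA·BA·BA·BAA·BA·ACA·BA·ACA·BA·ACA·BA·BA·ACA·BA·BA·BAA·BA·ACA·BA·ACA·BA·ACA·BA·BA·ACA·BA·BA·BAA·BA·ACA·BA·ACA·BA·ACA·BA·BA·ACA·BA·BA·BAA·BA·ACA·BA·BA·BAA·BA·ACA·BA·ACA·BA·ACA·BA·BA·ACA·BA·BA·BAA·BA·ACA·BA·BA·BAA·BA·ACA·BA·BA·BAA·BA·ACA·BA·ACA·BA·BA·BAA·BA·ACA·BA·ACA·BA·ACA·BA·BA·ACA·BA·BA·BAA·BA·ACA·BA·ACA·BA·ACA·BA·BA·ACA·BA·BA·BAA·BA·ACA·BA·ACA·BA·ACA·BA·BA·ACA·BA·BA·BAA·BA·ACA·BA·BA·BAA·BA·ACA·BA·ACA·BA·ACA·BA·BA·ACA·BA·BA·BAA·BA·ACA·BA
    A ↦ BA
    B ↦ ACA
    C ↦ BAA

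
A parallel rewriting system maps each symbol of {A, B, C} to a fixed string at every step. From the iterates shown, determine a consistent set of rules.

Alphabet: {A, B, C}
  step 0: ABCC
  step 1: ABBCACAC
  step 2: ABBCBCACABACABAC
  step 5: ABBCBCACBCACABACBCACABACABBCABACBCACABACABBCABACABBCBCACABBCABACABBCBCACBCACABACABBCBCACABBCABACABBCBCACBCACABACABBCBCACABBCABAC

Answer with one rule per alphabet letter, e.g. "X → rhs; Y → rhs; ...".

A->AB, B->BC, C->AC

  step 1 ⇒ step 2: ABBCACAC ⇒ AB·BC·BC·AC·AB·AC·AB·AC
    A ↦ AB
    B ↦ BC
    C ↦ AC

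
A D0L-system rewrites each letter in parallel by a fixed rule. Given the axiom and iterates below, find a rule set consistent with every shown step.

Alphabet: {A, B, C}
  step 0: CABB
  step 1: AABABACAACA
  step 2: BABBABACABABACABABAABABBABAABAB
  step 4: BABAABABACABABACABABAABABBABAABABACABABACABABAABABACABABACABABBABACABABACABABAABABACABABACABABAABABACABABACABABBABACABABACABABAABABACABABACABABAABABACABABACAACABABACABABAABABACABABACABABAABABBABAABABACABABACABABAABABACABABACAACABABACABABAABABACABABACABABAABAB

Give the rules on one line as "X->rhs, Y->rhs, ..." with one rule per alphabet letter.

A->BAB, B->ACA, C->AA

  step 1 ⇒ step 2: AABABACAACA ⇒ BAB·BAB·ACA·BAB·ACA·BAB·AA·BAB·BAB·AA·BAB
    A ↦ BAB
    B ↦ ACA
    C ↦ AA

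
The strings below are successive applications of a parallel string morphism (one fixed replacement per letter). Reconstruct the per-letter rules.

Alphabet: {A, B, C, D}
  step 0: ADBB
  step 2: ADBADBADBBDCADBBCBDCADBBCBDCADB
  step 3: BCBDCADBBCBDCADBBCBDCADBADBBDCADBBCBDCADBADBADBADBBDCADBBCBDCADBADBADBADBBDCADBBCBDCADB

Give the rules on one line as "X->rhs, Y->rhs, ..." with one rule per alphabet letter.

A->BC, B->ADB, C->ADB, D->BDC

  step 2 ⇒ step 3: ADBADBADBBDCADBBCBDCADBBCBDCADB ⇒ BC·BDC·ADB·BC·BDC·ADB·BC·BDC·ADB·ADB·BDC·ADB·BC·BDC·ADB·ADB·ADB·ADB·BDC·ADB·BC·BDC·ADB·ADB·ADB·ADB·BDC·ADB·BC·BDC·ADB
    A ↦ BC
    B ↦ ADB
    C ↦ ADB
    D ↦ BDC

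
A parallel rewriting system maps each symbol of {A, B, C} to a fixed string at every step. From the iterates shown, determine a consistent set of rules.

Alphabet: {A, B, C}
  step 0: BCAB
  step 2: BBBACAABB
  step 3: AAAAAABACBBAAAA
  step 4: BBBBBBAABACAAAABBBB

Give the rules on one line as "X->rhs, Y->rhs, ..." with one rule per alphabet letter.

A->B, B->AA, C->AC

  step 3 ⇒ step 4: AAAAAABACBBAAAA ⇒ B·B·B·B·B·B·AA·B·AC·AA·AA·B·B·B·B
    A ↦ B
    B ↦ AA
    C ↦ AC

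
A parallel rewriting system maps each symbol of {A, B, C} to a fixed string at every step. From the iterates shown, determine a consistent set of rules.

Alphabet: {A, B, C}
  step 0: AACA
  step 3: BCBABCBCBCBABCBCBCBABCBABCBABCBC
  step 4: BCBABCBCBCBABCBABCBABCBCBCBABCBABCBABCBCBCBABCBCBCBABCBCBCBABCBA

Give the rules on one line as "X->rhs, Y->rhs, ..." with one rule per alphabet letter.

  step 3 ⇒ step 4: BCBABCBCBCBABCBCBCBABCBABCBABCBC ⇒ BC·BA·BC·BC·BC·BA·BC·BA·BC·BA·BC·BC·BC·BA·BC·BA·BC·BA·BC·BC·BC·BA·BC·BC·BC·BA·BC·BC·BC·BA·BC·BA
    A ↦ BC
    B ↦ BC
    C ↦ BA

A->BC, B->BC, C->BA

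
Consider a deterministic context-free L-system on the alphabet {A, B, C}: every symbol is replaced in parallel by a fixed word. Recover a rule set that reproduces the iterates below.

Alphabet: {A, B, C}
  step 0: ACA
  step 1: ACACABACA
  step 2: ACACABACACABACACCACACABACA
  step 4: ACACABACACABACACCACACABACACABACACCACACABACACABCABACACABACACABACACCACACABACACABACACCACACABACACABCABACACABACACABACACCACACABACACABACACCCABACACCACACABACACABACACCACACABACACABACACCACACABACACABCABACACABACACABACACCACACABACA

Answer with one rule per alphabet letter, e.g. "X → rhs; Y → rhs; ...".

A->ACA, B->CC, C->CAB

  step 1 ⇒ step 2: ACACABACA ⇒ ACA·CAB·ACA·CAB·ACA·CC·ACA·CAB·ACA
    A ↦ ACA
    B ↦ CC
    C ↦ CAB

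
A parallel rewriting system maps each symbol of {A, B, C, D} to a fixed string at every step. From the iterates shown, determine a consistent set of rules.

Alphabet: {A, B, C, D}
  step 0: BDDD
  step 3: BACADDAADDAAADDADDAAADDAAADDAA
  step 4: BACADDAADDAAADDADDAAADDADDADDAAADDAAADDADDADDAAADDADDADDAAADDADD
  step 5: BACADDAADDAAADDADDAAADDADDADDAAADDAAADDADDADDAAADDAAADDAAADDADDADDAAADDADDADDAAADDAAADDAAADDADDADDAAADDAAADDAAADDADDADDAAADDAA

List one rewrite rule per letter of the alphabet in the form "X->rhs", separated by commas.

A->ADD, B->BAC, C->A, D->A

  step 4 ⇒ step 5: BACADDAADDAAADDADDAAADDADDADDAAADDAAADDADDADDAAADDADDADDAAADDADD ⇒ BAC·ADD·A·ADD·A·A·ADD·ADD·A·A·ADD·ADD·ADD·A·A·ADD·A·A·ADD·ADD·ADD·A·A·ADD·A·A·ADD·A·A·ADD·ADD·ADD·A·A·ADD·ADD·ADD·A·A·ADD·A·A·ADD·A·A·ADD·ADD·ADD·A·A·ADD·A·A·ADD·A·A·ADD·ADD·ADD·A·A·ADD·A·A
    A ↦ ADD
    B ↦ BAC
    C ↦ A
    D ↦ A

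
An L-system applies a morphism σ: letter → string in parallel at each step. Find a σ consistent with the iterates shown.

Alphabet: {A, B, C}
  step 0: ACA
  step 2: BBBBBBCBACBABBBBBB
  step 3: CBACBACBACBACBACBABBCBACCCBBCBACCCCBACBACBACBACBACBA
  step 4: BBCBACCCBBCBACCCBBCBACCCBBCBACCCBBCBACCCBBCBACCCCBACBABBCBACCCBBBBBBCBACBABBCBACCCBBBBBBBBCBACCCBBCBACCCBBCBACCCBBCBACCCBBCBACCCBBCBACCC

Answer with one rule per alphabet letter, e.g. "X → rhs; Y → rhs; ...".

A->CCC, B->CBA, C->BB

  step 3 ⇒ step 4: CBACBACBACBACBACBABBCBACCCBBCBACCCCBACBACBACBACBACBA ⇒ BB·CBA·CCC·BB·CBA·CCC·BB·CBA·CCC·BB·CBA·CCC·BB·CBA·CCC·BB·CBA·CCC·CBA·CBA·BB·CBA·CCC·BB·BB·BB·CBA·CBA·BB·CBA·CCC·BB·BB·BB·BB·CBA·CCC·BB·CBA·CCC·BB·CBA·CCC·BB·CBA·CCC·BB·CBA·CCC·BB·CBA·CCC
    A ↦ CCC
    B ↦ CBA
    C ↦ BB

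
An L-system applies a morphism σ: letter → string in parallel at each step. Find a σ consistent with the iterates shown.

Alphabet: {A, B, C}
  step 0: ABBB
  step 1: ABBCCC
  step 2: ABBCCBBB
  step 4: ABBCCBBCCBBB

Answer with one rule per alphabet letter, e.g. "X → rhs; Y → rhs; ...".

A->ABB, B->C, C->B

  step 1 ⇒ step 2: ABBCCC ⇒ ABB·C·C·B·B·B
    A ↦ ABB
    B ↦ C
    C ↦ B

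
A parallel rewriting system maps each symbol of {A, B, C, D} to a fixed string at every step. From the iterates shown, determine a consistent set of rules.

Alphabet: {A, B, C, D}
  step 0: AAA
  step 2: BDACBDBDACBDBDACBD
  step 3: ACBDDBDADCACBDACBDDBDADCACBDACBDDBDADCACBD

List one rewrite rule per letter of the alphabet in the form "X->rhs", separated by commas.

A->DBD, B->AC, C->ADC, D->BD

  step 2 ⇒ step 3: BDACBDBDACBDBDACBD ⇒ AC·BD·DBD·ADC·AC·BD·AC·BD·DBD·ADC·AC·BD·AC·BD·DBD·ADC·AC·BD
    A ↦ DBD
    B ↦ AC
    C ↦ ADC
    D ↦ BD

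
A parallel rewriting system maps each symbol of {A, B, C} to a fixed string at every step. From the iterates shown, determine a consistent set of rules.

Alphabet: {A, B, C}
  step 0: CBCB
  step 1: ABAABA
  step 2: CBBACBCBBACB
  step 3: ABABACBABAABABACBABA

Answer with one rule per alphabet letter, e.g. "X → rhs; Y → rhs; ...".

  step 2 ⇒ step 3: CBBACBCBBACB ⇒ A·BA·BA·CB·A·BA·A·BA·BA·CB·A·BA
    A ↦ CB
    B ↦ BA
    C ↦ A

A->CB, B->BA, C->A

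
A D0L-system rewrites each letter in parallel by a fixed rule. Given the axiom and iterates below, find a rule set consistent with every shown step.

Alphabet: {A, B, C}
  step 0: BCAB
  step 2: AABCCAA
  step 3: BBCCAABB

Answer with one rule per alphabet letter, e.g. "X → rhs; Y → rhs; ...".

A->B, B->CC, C->A

  step 2 ⇒ step 3: AABCCAA ⇒ B·B·CC·A·A·B·B
    A ↦ B
    B ↦ CC
    C ↦ A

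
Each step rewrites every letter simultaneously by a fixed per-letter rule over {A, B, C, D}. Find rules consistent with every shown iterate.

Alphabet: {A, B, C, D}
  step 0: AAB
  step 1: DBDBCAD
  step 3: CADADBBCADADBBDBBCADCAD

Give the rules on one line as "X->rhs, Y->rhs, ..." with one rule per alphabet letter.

  step 0 ⇒ step 1: AAB ⇒ DB·DB·CAD
    A ↦ DB
    B ↦ CAD
    C ↦ A  (constrained at step 1)
    D ↦ B  (constrained at step 1)

A->DB, B->CAD, C->A, D->B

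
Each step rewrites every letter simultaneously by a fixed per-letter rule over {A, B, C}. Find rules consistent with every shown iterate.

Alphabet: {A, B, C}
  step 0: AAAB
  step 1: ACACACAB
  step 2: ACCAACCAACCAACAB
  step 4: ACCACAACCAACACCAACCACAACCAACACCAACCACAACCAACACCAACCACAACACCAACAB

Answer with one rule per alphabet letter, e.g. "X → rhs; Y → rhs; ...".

A->AC, B->AB, C->CA

  step 1 ⇒ step 2: ACACACAB ⇒ AC·CA·AC·CA·AC·CA·AC·AB
    A ↦ AC
    B ↦ AB
    C ↦ CA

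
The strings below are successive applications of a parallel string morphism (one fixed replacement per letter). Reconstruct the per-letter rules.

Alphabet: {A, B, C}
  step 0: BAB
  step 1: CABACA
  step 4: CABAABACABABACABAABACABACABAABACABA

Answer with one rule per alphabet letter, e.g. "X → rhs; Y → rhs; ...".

A->BA, B->CA, C->A

  step 0 ⇒ step 1: BAB ⇒ CA·BA·CA
    A ↦ BA
    B ↦ CA
    C ↦ A  (constrained at step 1)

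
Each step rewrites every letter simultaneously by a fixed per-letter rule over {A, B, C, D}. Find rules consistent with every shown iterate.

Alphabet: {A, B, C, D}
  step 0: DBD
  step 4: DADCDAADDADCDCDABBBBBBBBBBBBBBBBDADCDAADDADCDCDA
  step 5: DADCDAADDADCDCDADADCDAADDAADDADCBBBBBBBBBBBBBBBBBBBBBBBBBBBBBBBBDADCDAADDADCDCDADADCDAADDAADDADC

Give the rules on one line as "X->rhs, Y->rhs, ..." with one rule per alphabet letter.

  step 4 ⇒ step 5: DADCDAADDADCDCDABBBBBBBBBBBBBBBBDADCDAADDADCDCDA ⇒ DA·DC·DA·AD·DA·DC·DC·DA·DA·DC·DA·AD·DA·AD·DA·DC·BB·BB·BB·BB·BB·BB·BB·BB·BB·BB·BB·BB·BB·BB·BB·BB·DA·DC·DA·AD·DA·DC·DC·DA·DA·DC·DA·AD·DA·AD·DA·DC
    A ↦ DC
    B ↦ BB
    C ↦ AD
    D ↦ DA

A->DC, B->BB, C->AD, D->DA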